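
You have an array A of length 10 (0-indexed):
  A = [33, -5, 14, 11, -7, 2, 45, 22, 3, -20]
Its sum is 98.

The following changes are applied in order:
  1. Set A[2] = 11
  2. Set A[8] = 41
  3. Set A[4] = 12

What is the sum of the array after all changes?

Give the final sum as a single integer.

Answer: 152

Derivation:
Initial sum: 98
Change 1: A[2] 14 -> 11, delta = -3, sum = 95
Change 2: A[8] 3 -> 41, delta = 38, sum = 133
Change 3: A[4] -7 -> 12, delta = 19, sum = 152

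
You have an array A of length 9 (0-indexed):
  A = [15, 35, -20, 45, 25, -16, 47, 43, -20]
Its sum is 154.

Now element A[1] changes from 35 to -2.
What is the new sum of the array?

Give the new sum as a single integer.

Old value at index 1: 35
New value at index 1: -2
Delta = -2 - 35 = -37
New sum = old_sum + delta = 154 + (-37) = 117

Answer: 117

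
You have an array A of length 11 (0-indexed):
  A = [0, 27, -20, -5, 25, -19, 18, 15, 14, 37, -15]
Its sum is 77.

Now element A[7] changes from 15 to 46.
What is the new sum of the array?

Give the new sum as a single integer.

Old value at index 7: 15
New value at index 7: 46
Delta = 46 - 15 = 31
New sum = old_sum + delta = 77 + (31) = 108

Answer: 108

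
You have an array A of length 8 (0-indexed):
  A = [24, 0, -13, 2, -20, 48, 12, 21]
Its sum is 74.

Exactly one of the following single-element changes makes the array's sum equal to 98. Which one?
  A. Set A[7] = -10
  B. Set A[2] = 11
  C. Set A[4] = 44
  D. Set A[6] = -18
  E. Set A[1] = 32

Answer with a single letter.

Option A: A[7] 21->-10, delta=-31, new_sum=74+(-31)=43
Option B: A[2] -13->11, delta=24, new_sum=74+(24)=98 <-- matches target
Option C: A[4] -20->44, delta=64, new_sum=74+(64)=138
Option D: A[6] 12->-18, delta=-30, new_sum=74+(-30)=44
Option E: A[1] 0->32, delta=32, new_sum=74+(32)=106

Answer: B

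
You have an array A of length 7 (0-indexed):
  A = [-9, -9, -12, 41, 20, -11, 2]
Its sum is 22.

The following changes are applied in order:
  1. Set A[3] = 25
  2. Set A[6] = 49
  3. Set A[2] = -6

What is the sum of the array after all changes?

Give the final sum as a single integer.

Initial sum: 22
Change 1: A[3] 41 -> 25, delta = -16, sum = 6
Change 2: A[6] 2 -> 49, delta = 47, sum = 53
Change 3: A[2] -12 -> -6, delta = 6, sum = 59

Answer: 59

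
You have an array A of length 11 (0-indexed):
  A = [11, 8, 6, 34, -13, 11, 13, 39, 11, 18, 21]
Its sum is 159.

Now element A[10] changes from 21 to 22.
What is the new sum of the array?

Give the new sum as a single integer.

Answer: 160

Derivation:
Old value at index 10: 21
New value at index 10: 22
Delta = 22 - 21 = 1
New sum = old_sum + delta = 159 + (1) = 160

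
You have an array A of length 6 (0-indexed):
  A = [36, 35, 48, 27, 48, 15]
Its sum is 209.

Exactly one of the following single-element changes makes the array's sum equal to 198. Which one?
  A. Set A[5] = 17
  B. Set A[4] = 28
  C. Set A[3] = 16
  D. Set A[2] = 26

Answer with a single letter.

Answer: C

Derivation:
Option A: A[5] 15->17, delta=2, new_sum=209+(2)=211
Option B: A[4] 48->28, delta=-20, new_sum=209+(-20)=189
Option C: A[3] 27->16, delta=-11, new_sum=209+(-11)=198 <-- matches target
Option D: A[2] 48->26, delta=-22, new_sum=209+(-22)=187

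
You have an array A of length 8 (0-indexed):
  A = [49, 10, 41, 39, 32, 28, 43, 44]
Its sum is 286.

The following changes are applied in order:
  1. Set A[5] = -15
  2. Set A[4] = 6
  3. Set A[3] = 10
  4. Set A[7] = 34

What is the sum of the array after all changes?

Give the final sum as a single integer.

Answer: 178

Derivation:
Initial sum: 286
Change 1: A[5] 28 -> -15, delta = -43, sum = 243
Change 2: A[4] 32 -> 6, delta = -26, sum = 217
Change 3: A[3] 39 -> 10, delta = -29, sum = 188
Change 4: A[7] 44 -> 34, delta = -10, sum = 178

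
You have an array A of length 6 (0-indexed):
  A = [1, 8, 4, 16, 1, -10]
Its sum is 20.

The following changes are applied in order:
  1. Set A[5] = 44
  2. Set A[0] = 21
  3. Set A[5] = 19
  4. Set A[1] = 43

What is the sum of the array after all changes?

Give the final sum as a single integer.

Initial sum: 20
Change 1: A[5] -10 -> 44, delta = 54, sum = 74
Change 2: A[0] 1 -> 21, delta = 20, sum = 94
Change 3: A[5] 44 -> 19, delta = -25, sum = 69
Change 4: A[1] 8 -> 43, delta = 35, sum = 104

Answer: 104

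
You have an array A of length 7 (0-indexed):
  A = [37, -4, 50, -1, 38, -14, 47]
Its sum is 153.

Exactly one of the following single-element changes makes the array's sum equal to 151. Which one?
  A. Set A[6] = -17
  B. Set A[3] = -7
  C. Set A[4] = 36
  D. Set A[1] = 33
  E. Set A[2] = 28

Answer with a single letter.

Option A: A[6] 47->-17, delta=-64, new_sum=153+(-64)=89
Option B: A[3] -1->-7, delta=-6, new_sum=153+(-6)=147
Option C: A[4] 38->36, delta=-2, new_sum=153+(-2)=151 <-- matches target
Option D: A[1] -4->33, delta=37, new_sum=153+(37)=190
Option E: A[2] 50->28, delta=-22, new_sum=153+(-22)=131

Answer: C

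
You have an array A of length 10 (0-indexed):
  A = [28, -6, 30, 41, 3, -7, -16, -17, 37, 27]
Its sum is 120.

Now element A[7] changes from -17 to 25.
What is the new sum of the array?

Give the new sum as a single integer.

Answer: 162

Derivation:
Old value at index 7: -17
New value at index 7: 25
Delta = 25 - -17 = 42
New sum = old_sum + delta = 120 + (42) = 162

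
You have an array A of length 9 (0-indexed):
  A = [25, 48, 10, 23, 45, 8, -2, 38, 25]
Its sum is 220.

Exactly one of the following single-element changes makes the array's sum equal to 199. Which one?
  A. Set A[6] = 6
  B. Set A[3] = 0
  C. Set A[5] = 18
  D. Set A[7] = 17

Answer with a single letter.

Answer: D

Derivation:
Option A: A[6] -2->6, delta=8, new_sum=220+(8)=228
Option B: A[3] 23->0, delta=-23, new_sum=220+(-23)=197
Option C: A[5] 8->18, delta=10, new_sum=220+(10)=230
Option D: A[7] 38->17, delta=-21, new_sum=220+(-21)=199 <-- matches target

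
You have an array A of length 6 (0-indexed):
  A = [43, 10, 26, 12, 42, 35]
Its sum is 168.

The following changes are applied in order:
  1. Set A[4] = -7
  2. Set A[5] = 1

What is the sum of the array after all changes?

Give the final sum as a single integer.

Initial sum: 168
Change 1: A[4] 42 -> -7, delta = -49, sum = 119
Change 2: A[5] 35 -> 1, delta = -34, sum = 85

Answer: 85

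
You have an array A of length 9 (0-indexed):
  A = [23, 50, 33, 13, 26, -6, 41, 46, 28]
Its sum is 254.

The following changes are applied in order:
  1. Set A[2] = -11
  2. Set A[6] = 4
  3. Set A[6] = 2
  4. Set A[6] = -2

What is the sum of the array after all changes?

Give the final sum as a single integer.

Initial sum: 254
Change 1: A[2] 33 -> -11, delta = -44, sum = 210
Change 2: A[6] 41 -> 4, delta = -37, sum = 173
Change 3: A[6] 4 -> 2, delta = -2, sum = 171
Change 4: A[6] 2 -> -2, delta = -4, sum = 167

Answer: 167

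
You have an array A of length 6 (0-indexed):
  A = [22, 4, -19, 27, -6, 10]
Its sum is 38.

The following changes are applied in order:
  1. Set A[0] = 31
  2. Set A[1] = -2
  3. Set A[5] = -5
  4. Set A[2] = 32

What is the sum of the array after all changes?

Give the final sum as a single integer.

Answer: 77

Derivation:
Initial sum: 38
Change 1: A[0] 22 -> 31, delta = 9, sum = 47
Change 2: A[1] 4 -> -2, delta = -6, sum = 41
Change 3: A[5] 10 -> -5, delta = -15, sum = 26
Change 4: A[2] -19 -> 32, delta = 51, sum = 77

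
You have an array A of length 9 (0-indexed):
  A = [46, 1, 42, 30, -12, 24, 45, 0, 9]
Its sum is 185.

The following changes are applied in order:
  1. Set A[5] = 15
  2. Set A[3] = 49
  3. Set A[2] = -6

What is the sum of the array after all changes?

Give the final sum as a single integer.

Initial sum: 185
Change 1: A[5] 24 -> 15, delta = -9, sum = 176
Change 2: A[3] 30 -> 49, delta = 19, sum = 195
Change 3: A[2] 42 -> -6, delta = -48, sum = 147

Answer: 147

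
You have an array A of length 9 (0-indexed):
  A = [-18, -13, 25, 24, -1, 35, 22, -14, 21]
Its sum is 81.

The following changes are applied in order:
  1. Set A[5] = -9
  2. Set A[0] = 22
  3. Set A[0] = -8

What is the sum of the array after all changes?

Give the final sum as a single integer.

Answer: 47

Derivation:
Initial sum: 81
Change 1: A[5] 35 -> -9, delta = -44, sum = 37
Change 2: A[0] -18 -> 22, delta = 40, sum = 77
Change 3: A[0] 22 -> -8, delta = -30, sum = 47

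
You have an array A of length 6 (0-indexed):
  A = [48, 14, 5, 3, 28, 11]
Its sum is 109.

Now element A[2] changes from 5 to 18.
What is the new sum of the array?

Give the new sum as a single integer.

Answer: 122

Derivation:
Old value at index 2: 5
New value at index 2: 18
Delta = 18 - 5 = 13
New sum = old_sum + delta = 109 + (13) = 122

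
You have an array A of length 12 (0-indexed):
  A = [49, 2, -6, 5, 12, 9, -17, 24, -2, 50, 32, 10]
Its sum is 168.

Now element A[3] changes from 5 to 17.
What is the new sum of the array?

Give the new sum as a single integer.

Answer: 180

Derivation:
Old value at index 3: 5
New value at index 3: 17
Delta = 17 - 5 = 12
New sum = old_sum + delta = 168 + (12) = 180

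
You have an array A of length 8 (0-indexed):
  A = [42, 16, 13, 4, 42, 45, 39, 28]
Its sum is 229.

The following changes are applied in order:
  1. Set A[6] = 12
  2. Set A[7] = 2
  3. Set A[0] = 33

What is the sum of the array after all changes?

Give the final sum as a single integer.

Initial sum: 229
Change 1: A[6] 39 -> 12, delta = -27, sum = 202
Change 2: A[7] 28 -> 2, delta = -26, sum = 176
Change 3: A[0] 42 -> 33, delta = -9, sum = 167

Answer: 167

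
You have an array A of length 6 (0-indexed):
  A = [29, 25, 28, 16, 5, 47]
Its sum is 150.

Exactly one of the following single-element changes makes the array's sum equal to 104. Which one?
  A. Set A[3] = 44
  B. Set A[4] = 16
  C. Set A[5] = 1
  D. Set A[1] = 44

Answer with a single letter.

Answer: C

Derivation:
Option A: A[3] 16->44, delta=28, new_sum=150+(28)=178
Option B: A[4] 5->16, delta=11, new_sum=150+(11)=161
Option C: A[5] 47->1, delta=-46, new_sum=150+(-46)=104 <-- matches target
Option D: A[1] 25->44, delta=19, new_sum=150+(19)=169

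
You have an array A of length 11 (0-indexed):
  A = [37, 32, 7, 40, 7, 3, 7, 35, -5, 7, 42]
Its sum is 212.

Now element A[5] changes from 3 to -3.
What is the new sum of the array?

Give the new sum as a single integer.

Old value at index 5: 3
New value at index 5: -3
Delta = -3 - 3 = -6
New sum = old_sum + delta = 212 + (-6) = 206

Answer: 206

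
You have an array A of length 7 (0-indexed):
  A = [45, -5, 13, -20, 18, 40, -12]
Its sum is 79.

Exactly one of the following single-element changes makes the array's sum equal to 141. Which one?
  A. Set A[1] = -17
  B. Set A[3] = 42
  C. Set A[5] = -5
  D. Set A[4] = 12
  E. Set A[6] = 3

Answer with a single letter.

Answer: B

Derivation:
Option A: A[1] -5->-17, delta=-12, new_sum=79+(-12)=67
Option B: A[3] -20->42, delta=62, new_sum=79+(62)=141 <-- matches target
Option C: A[5] 40->-5, delta=-45, new_sum=79+(-45)=34
Option D: A[4] 18->12, delta=-6, new_sum=79+(-6)=73
Option E: A[6] -12->3, delta=15, new_sum=79+(15)=94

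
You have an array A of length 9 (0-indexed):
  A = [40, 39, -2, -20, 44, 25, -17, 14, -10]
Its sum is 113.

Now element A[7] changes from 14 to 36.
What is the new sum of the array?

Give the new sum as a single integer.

Answer: 135

Derivation:
Old value at index 7: 14
New value at index 7: 36
Delta = 36 - 14 = 22
New sum = old_sum + delta = 113 + (22) = 135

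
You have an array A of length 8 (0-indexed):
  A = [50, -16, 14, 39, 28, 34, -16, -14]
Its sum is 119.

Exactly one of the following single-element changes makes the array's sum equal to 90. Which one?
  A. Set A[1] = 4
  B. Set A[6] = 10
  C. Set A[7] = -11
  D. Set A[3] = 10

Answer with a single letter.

Answer: D

Derivation:
Option A: A[1] -16->4, delta=20, new_sum=119+(20)=139
Option B: A[6] -16->10, delta=26, new_sum=119+(26)=145
Option C: A[7] -14->-11, delta=3, new_sum=119+(3)=122
Option D: A[3] 39->10, delta=-29, new_sum=119+(-29)=90 <-- matches target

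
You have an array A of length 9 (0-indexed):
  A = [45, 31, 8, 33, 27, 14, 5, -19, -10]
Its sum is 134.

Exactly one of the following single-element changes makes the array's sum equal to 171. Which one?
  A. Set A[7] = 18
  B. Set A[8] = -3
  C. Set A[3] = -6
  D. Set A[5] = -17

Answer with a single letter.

Answer: A

Derivation:
Option A: A[7] -19->18, delta=37, new_sum=134+(37)=171 <-- matches target
Option B: A[8] -10->-3, delta=7, new_sum=134+(7)=141
Option C: A[3] 33->-6, delta=-39, new_sum=134+(-39)=95
Option D: A[5] 14->-17, delta=-31, new_sum=134+(-31)=103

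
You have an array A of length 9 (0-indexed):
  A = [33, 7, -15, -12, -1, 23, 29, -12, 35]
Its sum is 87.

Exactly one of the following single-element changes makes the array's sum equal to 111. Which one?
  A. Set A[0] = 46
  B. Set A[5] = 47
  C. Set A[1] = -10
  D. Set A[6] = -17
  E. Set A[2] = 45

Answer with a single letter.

Option A: A[0] 33->46, delta=13, new_sum=87+(13)=100
Option B: A[5] 23->47, delta=24, new_sum=87+(24)=111 <-- matches target
Option C: A[1] 7->-10, delta=-17, new_sum=87+(-17)=70
Option D: A[6] 29->-17, delta=-46, new_sum=87+(-46)=41
Option E: A[2] -15->45, delta=60, new_sum=87+(60)=147

Answer: B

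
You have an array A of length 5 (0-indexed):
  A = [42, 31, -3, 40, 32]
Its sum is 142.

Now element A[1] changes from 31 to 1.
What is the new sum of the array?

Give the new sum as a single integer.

Old value at index 1: 31
New value at index 1: 1
Delta = 1 - 31 = -30
New sum = old_sum + delta = 142 + (-30) = 112

Answer: 112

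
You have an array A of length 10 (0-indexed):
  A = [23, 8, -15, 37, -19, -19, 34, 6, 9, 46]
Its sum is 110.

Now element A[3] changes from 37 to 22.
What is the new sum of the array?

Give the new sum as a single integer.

Old value at index 3: 37
New value at index 3: 22
Delta = 22 - 37 = -15
New sum = old_sum + delta = 110 + (-15) = 95

Answer: 95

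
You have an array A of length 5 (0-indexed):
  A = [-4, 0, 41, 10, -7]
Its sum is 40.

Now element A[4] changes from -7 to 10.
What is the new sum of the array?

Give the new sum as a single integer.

Old value at index 4: -7
New value at index 4: 10
Delta = 10 - -7 = 17
New sum = old_sum + delta = 40 + (17) = 57

Answer: 57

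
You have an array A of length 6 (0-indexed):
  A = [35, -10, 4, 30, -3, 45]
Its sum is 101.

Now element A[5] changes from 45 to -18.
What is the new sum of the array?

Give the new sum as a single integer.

Old value at index 5: 45
New value at index 5: -18
Delta = -18 - 45 = -63
New sum = old_sum + delta = 101 + (-63) = 38

Answer: 38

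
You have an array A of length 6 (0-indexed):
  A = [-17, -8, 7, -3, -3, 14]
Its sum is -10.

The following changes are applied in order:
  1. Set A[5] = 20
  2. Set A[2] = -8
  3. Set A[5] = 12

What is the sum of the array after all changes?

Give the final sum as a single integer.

Answer: -27

Derivation:
Initial sum: -10
Change 1: A[5] 14 -> 20, delta = 6, sum = -4
Change 2: A[2] 7 -> -8, delta = -15, sum = -19
Change 3: A[5] 20 -> 12, delta = -8, sum = -27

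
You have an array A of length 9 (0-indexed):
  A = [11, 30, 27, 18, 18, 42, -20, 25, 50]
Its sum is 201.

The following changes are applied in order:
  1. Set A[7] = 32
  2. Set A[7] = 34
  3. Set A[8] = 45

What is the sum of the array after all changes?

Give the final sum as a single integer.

Answer: 205

Derivation:
Initial sum: 201
Change 1: A[7] 25 -> 32, delta = 7, sum = 208
Change 2: A[7] 32 -> 34, delta = 2, sum = 210
Change 3: A[8] 50 -> 45, delta = -5, sum = 205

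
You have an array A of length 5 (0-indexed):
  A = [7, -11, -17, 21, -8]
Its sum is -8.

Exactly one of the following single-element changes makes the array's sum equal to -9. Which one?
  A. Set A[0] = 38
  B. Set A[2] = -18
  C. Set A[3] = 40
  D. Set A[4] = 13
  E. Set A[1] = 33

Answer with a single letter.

Answer: B

Derivation:
Option A: A[0] 7->38, delta=31, new_sum=-8+(31)=23
Option B: A[2] -17->-18, delta=-1, new_sum=-8+(-1)=-9 <-- matches target
Option C: A[3] 21->40, delta=19, new_sum=-8+(19)=11
Option D: A[4] -8->13, delta=21, new_sum=-8+(21)=13
Option E: A[1] -11->33, delta=44, new_sum=-8+(44)=36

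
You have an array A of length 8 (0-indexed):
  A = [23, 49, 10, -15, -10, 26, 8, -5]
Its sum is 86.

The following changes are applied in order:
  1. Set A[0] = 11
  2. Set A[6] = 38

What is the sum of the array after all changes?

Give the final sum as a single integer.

Initial sum: 86
Change 1: A[0] 23 -> 11, delta = -12, sum = 74
Change 2: A[6] 8 -> 38, delta = 30, sum = 104

Answer: 104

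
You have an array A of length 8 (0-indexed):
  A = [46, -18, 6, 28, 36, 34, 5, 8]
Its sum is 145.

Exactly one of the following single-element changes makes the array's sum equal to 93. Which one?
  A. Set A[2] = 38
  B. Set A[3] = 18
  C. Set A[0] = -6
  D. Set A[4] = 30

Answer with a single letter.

Option A: A[2] 6->38, delta=32, new_sum=145+(32)=177
Option B: A[3] 28->18, delta=-10, new_sum=145+(-10)=135
Option C: A[0] 46->-6, delta=-52, new_sum=145+(-52)=93 <-- matches target
Option D: A[4] 36->30, delta=-6, new_sum=145+(-6)=139

Answer: C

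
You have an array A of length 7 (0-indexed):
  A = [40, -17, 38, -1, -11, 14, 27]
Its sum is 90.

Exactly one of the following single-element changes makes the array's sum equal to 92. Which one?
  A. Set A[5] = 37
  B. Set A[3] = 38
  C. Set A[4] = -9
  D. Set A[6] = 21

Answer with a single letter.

Answer: C

Derivation:
Option A: A[5] 14->37, delta=23, new_sum=90+(23)=113
Option B: A[3] -1->38, delta=39, new_sum=90+(39)=129
Option C: A[4] -11->-9, delta=2, new_sum=90+(2)=92 <-- matches target
Option D: A[6] 27->21, delta=-6, new_sum=90+(-6)=84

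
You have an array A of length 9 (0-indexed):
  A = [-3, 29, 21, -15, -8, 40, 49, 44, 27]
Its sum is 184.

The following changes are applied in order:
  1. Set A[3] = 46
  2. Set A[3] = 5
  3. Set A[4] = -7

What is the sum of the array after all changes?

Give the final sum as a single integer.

Initial sum: 184
Change 1: A[3] -15 -> 46, delta = 61, sum = 245
Change 2: A[3] 46 -> 5, delta = -41, sum = 204
Change 3: A[4] -8 -> -7, delta = 1, sum = 205

Answer: 205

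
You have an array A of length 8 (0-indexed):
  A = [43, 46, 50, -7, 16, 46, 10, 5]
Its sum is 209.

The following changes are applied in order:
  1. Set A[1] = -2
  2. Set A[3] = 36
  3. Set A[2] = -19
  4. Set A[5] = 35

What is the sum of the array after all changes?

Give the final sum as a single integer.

Initial sum: 209
Change 1: A[1] 46 -> -2, delta = -48, sum = 161
Change 2: A[3] -7 -> 36, delta = 43, sum = 204
Change 3: A[2] 50 -> -19, delta = -69, sum = 135
Change 4: A[5] 46 -> 35, delta = -11, sum = 124

Answer: 124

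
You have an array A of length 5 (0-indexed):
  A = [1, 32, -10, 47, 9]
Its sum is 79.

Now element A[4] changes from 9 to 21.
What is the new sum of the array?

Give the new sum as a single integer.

Answer: 91

Derivation:
Old value at index 4: 9
New value at index 4: 21
Delta = 21 - 9 = 12
New sum = old_sum + delta = 79 + (12) = 91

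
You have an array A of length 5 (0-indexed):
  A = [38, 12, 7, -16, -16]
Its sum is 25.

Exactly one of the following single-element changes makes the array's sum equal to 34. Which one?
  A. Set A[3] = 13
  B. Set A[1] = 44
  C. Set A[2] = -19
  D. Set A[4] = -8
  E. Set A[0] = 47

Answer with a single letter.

Option A: A[3] -16->13, delta=29, new_sum=25+(29)=54
Option B: A[1] 12->44, delta=32, new_sum=25+(32)=57
Option C: A[2] 7->-19, delta=-26, new_sum=25+(-26)=-1
Option D: A[4] -16->-8, delta=8, new_sum=25+(8)=33
Option E: A[0] 38->47, delta=9, new_sum=25+(9)=34 <-- matches target

Answer: E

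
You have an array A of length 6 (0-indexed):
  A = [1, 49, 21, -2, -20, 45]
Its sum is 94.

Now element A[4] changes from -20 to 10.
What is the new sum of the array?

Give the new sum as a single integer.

Old value at index 4: -20
New value at index 4: 10
Delta = 10 - -20 = 30
New sum = old_sum + delta = 94 + (30) = 124

Answer: 124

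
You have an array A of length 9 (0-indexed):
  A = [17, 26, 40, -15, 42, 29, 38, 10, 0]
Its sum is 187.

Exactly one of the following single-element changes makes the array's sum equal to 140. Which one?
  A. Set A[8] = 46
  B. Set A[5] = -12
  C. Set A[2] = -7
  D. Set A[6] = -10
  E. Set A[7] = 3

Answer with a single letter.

Option A: A[8] 0->46, delta=46, new_sum=187+(46)=233
Option B: A[5] 29->-12, delta=-41, new_sum=187+(-41)=146
Option C: A[2] 40->-7, delta=-47, new_sum=187+(-47)=140 <-- matches target
Option D: A[6] 38->-10, delta=-48, new_sum=187+(-48)=139
Option E: A[7] 10->3, delta=-7, new_sum=187+(-7)=180

Answer: C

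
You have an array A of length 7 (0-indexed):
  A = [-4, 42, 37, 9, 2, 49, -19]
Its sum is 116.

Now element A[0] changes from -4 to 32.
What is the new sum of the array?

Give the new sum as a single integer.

Answer: 152

Derivation:
Old value at index 0: -4
New value at index 0: 32
Delta = 32 - -4 = 36
New sum = old_sum + delta = 116 + (36) = 152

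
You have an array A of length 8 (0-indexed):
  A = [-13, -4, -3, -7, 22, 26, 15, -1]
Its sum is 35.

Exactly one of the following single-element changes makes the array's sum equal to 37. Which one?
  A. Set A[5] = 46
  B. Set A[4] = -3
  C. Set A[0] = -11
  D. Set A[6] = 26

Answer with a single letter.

Answer: C

Derivation:
Option A: A[5] 26->46, delta=20, new_sum=35+(20)=55
Option B: A[4] 22->-3, delta=-25, new_sum=35+(-25)=10
Option C: A[0] -13->-11, delta=2, new_sum=35+(2)=37 <-- matches target
Option D: A[6] 15->26, delta=11, new_sum=35+(11)=46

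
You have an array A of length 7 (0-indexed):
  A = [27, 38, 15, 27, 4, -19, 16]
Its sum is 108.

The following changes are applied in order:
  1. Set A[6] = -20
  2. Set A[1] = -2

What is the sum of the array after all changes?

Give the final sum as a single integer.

Answer: 32

Derivation:
Initial sum: 108
Change 1: A[6] 16 -> -20, delta = -36, sum = 72
Change 2: A[1] 38 -> -2, delta = -40, sum = 32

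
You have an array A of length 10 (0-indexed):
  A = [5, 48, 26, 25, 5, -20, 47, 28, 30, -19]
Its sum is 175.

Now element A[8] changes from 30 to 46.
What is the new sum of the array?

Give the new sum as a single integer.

Answer: 191

Derivation:
Old value at index 8: 30
New value at index 8: 46
Delta = 46 - 30 = 16
New sum = old_sum + delta = 175 + (16) = 191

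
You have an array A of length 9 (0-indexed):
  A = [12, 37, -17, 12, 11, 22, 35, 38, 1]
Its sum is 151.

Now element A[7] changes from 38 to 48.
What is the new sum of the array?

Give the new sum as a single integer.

Answer: 161

Derivation:
Old value at index 7: 38
New value at index 7: 48
Delta = 48 - 38 = 10
New sum = old_sum + delta = 151 + (10) = 161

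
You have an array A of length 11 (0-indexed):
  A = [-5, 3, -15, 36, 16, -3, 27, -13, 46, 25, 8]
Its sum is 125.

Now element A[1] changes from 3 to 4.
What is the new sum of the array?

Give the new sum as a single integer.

Old value at index 1: 3
New value at index 1: 4
Delta = 4 - 3 = 1
New sum = old_sum + delta = 125 + (1) = 126

Answer: 126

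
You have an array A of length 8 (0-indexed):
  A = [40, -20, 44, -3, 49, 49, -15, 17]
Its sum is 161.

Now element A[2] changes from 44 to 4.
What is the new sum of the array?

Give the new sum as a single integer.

Answer: 121

Derivation:
Old value at index 2: 44
New value at index 2: 4
Delta = 4 - 44 = -40
New sum = old_sum + delta = 161 + (-40) = 121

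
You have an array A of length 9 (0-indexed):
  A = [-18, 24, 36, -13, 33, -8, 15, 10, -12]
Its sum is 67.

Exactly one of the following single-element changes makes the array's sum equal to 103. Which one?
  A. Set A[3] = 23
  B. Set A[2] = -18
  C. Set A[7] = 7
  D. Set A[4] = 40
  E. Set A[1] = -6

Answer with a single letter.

Answer: A

Derivation:
Option A: A[3] -13->23, delta=36, new_sum=67+(36)=103 <-- matches target
Option B: A[2] 36->-18, delta=-54, new_sum=67+(-54)=13
Option C: A[7] 10->7, delta=-3, new_sum=67+(-3)=64
Option D: A[4] 33->40, delta=7, new_sum=67+(7)=74
Option E: A[1] 24->-6, delta=-30, new_sum=67+(-30)=37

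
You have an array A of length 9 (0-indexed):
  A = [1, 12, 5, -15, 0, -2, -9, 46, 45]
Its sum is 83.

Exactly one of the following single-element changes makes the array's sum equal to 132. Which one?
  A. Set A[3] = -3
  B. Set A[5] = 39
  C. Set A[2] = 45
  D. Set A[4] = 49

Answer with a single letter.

Answer: D

Derivation:
Option A: A[3] -15->-3, delta=12, new_sum=83+(12)=95
Option B: A[5] -2->39, delta=41, new_sum=83+(41)=124
Option C: A[2] 5->45, delta=40, new_sum=83+(40)=123
Option D: A[4] 0->49, delta=49, new_sum=83+(49)=132 <-- matches target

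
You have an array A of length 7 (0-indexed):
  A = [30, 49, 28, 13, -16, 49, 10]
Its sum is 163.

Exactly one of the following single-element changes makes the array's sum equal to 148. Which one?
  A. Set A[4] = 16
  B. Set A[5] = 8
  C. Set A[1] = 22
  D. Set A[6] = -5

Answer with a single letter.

Answer: D

Derivation:
Option A: A[4] -16->16, delta=32, new_sum=163+(32)=195
Option B: A[5] 49->8, delta=-41, new_sum=163+(-41)=122
Option C: A[1] 49->22, delta=-27, new_sum=163+(-27)=136
Option D: A[6] 10->-5, delta=-15, new_sum=163+(-15)=148 <-- matches target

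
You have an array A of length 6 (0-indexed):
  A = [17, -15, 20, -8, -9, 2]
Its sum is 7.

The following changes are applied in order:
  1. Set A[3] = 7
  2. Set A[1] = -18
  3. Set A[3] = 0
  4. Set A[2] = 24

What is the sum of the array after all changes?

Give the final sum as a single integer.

Answer: 16

Derivation:
Initial sum: 7
Change 1: A[3] -8 -> 7, delta = 15, sum = 22
Change 2: A[1] -15 -> -18, delta = -3, sum = 19
Change 3: A[3] 7 -> 0, delta = -7, sum = 12
Change 4: A[2] 20 -> 24, delta = 4, sum = 16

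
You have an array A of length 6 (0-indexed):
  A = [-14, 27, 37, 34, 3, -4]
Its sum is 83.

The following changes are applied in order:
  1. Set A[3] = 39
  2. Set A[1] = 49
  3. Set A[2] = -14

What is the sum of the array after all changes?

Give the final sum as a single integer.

Answer: 59

Derivation:
Initial sum: 83
Change 1: A[3] 34 -> 39, delta = 5, sum = 88
Change 2: A[1] 27 -> 49, delta = 22, sum = 110
Change 3: A[2] 37 -> -14, delta = -51, sum = 59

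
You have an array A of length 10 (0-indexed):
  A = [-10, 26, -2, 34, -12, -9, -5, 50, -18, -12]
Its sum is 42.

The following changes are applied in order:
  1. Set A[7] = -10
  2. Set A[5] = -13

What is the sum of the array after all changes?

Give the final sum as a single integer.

Answer: -22

Derivation:
Initial sum: 42
Change 1: A[7] 50 -> -10, delta = -60, sum = -18
Change 2: A[5] -9 -> -13, delta = -4, sum = -22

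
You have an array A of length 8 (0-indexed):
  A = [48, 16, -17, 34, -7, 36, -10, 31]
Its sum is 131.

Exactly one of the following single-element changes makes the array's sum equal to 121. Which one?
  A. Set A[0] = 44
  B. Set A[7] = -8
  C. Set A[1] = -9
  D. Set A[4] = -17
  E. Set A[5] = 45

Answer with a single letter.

Answer: D

Derivation:
Option A: A[0] 48->44, delta=-4, new_sum=131+(-4)=127
Option B: A[7] 31->-8, delta=-39, new_sum=131+(-39)=92
Option C: A[1] 16->-9, delta=-25, new_sum=131+(-25)=106
Option D: A[4] -7->-17, delta=-10, new_sum=131+(-10)=121 <-- matches target
Option E: A[5] 36->45, delta=9, new_sum=131+(9)=140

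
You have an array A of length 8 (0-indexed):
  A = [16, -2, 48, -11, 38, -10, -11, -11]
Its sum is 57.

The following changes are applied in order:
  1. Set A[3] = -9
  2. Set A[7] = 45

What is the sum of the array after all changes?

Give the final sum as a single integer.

Initial sum: 57
Change 1: A[3] -11 -> -9, delta = 2, sum = 59
Change 2: A[7] -11 -> 45, delta = 56, sum = 115

Answer: 115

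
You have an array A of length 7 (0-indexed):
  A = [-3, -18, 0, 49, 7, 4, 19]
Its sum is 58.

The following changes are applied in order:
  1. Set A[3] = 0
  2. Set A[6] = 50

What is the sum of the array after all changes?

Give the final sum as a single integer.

Answer: 40

Derivation:
Initial sum: 58
Change 1: A[3] 49 -> 0, delta = -49, sum = 9
Change 2: A[6] 19 -> 50, delta = 31, sum = 40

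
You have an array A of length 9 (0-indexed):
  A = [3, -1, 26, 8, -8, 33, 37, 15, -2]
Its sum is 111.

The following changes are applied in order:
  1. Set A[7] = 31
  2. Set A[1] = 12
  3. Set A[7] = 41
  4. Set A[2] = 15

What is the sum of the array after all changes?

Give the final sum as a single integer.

Answer: 139

Derivation:
Initial sum: 111
Change 1: A[7] 15 -> 31, delta = 16, sum = 127
Change 2: A[1] -1 -> 12, delta = 13, sum = 140
Change 3: A[7] 31 -> 41, delta = 10, sum = 150
Change 4: A[2] 26 -> 15, delta = -11, sum = 139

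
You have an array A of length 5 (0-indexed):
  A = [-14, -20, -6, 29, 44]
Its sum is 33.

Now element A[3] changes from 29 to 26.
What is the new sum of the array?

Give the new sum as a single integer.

Old value at index 3: 29
New value at index 3: 26
Delta = 26 - 29 = -3
New sum = old_sum + delta = 33 + (-3) = 30

Answer: 30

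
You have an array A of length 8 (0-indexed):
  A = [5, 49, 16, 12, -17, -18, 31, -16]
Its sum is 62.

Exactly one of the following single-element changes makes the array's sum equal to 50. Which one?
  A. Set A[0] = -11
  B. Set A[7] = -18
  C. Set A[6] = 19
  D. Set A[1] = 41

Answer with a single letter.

Option A: A[0] 5->-11, delta=-16, new_sum=62+(-16)=46
Option B: A[7] -16->-18, delta=-2, new_sum=62+(-2)=60
Option C: A[6] 31->19, delta=-12, new_sum=62+(-12)=50 <-- matches target
Option D: A[1] 49->41, delta=-8, new_sum=62+(-8)=54

Answer: C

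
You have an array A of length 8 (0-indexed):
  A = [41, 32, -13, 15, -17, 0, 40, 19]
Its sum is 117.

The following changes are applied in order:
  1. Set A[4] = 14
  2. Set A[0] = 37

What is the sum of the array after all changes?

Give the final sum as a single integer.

Initial sum: 117
Change 1: A[4] -17 -> 14, delta = 31, sum = 148
Change 2: A[0] 41 -> 37, delta = -4, sum = 144

Answer: 144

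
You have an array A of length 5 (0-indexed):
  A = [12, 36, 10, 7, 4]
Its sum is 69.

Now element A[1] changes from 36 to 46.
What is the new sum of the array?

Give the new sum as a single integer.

Old value at index 1: 36
New value at index 1: 46
Delta = 46 - 36 = 10
New sum = old_sum + delta = 69 + (10) = 79

Answer: 79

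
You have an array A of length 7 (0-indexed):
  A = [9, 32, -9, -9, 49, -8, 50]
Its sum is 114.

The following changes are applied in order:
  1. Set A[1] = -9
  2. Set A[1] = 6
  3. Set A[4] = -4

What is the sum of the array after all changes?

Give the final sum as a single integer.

Initial sum: 114
Change 1: A[1] 32 -> -9, delta = -41, sum = 73
Change 2: A[1] -9 -> 6, delta = 15, sum = 88
Change 3: A[4] 49 -> -4, delta = -53, sum = 35

Answer: 35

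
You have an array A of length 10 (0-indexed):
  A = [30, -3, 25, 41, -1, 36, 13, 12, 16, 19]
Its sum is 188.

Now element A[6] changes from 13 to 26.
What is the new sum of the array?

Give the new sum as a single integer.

Answer: 201

Derivation:
Old value at index 6: 13
New value at index 6: 26
Delta = 26 - 13 = 13
New sum = old_sum + delta = 188 + (13) = 201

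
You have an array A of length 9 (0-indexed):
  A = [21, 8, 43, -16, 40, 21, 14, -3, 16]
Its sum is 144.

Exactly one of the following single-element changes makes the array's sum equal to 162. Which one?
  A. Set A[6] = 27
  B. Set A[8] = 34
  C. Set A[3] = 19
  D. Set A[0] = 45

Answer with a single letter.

Answer: B

Derivation:
Option A: A[6] 14->27, delta=13, new_sum=144+(13)=157
Option B: A[8] 16->34, delta=18, new_sum=144+(18)=162 <-- matches target
Option C: A[3] -16->19, delta=35, new_sum=144+(35)=179
Option D: A[0] 21->45, delta=24, new_sum=144+(24)=168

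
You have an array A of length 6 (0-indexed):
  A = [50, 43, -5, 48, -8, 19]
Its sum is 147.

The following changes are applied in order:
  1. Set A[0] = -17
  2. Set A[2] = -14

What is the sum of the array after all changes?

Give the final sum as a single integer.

Answer: 71

Derivation:
Initial sum: 147
Change 1: A[0] 50 -> -17, delta = -67, sum = 80
Change 2: A[2] -5 -> -14, delta = -9, sum = 71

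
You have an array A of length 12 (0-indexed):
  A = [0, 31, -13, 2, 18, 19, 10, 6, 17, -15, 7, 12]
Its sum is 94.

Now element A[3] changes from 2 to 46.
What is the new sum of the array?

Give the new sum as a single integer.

Old value at index 3: 2
New value at index 3: 46
Delta = 46 - 2 = 44
New sum = old_sum + delta = 94 + (44) = 138

Answer: 138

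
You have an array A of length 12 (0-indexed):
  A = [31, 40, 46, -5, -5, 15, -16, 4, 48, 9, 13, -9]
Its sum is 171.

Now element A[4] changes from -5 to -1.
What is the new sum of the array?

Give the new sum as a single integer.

Old value at index 4: -5
New value at index 4: -1
Delta = -1 - -5 = 4
New sum = old_sum + delta = 171 + (4) = 175

Answer: 175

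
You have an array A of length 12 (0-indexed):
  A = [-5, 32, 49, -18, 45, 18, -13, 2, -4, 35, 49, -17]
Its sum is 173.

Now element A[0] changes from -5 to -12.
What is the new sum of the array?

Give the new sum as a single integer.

Old value at index 0: -5
New value at index 0: -12
Delta = -12 - -5 = -7
New sum = old_sum + delta = 173 + (-7) = 166

Answer: 166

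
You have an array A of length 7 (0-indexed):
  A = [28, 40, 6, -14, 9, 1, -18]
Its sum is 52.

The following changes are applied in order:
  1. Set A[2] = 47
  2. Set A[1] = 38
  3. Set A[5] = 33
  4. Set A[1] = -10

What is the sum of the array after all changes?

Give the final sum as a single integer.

Initial sum: 52
Change 1: A[2] 6 -> 47, delta = 41, sum = 93
Change 2: A[1] 40 -> 38, delta = -2, sum = 91
Change 3: A[5] 1 -> 33, delta = 32, sum = 123
Change 4: A[1] 38 -> -10, delta = -48, sum = 75

Answer: 75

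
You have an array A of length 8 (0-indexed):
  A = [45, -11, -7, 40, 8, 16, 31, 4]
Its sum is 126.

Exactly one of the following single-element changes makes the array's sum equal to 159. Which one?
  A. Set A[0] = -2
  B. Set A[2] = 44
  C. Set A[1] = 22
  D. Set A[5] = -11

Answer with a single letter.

Answer: C

Derivation:
Option A: A[0] 45->-2, delta=-47, new_sum=126+(-47)=79
Option B: A[2] -7->44, delta=51, new_sum=126+(51)=177
Option C: A[1] -11->22, delta=33, new_sum=126+(33)=159 <-- matches target
Option D: A[5] 16->-11, delta=-27, new_sum=126+(-27)=99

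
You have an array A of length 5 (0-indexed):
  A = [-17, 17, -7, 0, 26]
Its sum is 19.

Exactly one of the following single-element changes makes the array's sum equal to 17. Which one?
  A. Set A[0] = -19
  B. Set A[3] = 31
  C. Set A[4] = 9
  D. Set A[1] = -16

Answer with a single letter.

Answer: A

Derivation:
Option A: A[0] -17->-19, delta=-2, new_sum=19+(-2)=17 <-- matches target
Option B: A[3] 0->31, delta=31, new_sum=19+(31)=50
Option C: A[4] 26->9, delta=-17, new_sum=19+(-17)=2
Option D: A[1] 17->-16, delta=-33, new_sum=19+(-33)=-14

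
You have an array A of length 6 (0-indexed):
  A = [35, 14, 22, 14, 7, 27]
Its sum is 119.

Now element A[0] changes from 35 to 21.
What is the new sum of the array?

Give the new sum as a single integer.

Answer: 105

Derivation:
Old value at index 0: 35
New value at index 0: 21
Delta = 21 - 35 = -14
New sum = old_sum + delta = 119 + (-14) = 105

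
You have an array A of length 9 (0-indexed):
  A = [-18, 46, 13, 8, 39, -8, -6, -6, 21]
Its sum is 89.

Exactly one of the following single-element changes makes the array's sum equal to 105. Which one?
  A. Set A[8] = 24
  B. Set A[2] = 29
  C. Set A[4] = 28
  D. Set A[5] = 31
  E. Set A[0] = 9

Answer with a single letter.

Answer: B

Derivation:
Option A: A[8] 21->24, delta=3, new_sum=89+(3)=92
Option B: A[2] 13->29, delta=16, new_sum=89+(16)=105 <-- matches target
Option C: A[4] 39->28, delta=-11, new_sum=89+(-11)=78
Option D: A[5] -8->31, delta=39, new_sum=89+(39)=128
Option E: A[0] -18->9, delta=27, new_sum=89+(27)=116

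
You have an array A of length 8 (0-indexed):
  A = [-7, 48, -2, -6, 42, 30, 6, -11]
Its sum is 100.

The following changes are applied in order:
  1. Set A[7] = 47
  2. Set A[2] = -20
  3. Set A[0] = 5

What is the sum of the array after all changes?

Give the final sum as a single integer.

Initial sum: 100
Change 1: A[7] -11 -> 47, delta = 58, sum = 158
Change 2: A[2] -2 -> -20, delta = -18, sum = 140
Change 3: A[0] -7 -> 5, delta = 12, sum = 152

Answer: 152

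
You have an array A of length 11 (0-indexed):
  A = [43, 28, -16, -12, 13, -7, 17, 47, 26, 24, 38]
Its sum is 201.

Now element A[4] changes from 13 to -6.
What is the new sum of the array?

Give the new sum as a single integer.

Old value at index 4: 13
New value at index 4: -6
Delta = -6 - 13 = -19
New sum = old_sum + delta = 201 + (-19) = 182

Answer: 182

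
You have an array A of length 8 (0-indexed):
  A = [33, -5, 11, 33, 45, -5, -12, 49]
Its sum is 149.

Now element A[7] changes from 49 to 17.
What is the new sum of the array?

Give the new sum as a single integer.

Old value at index 7: 49
New value at index 7: 17
Delta = 17 - 49 = -32
New sum = old_sum + delta = 149 + (-32) = 117

Answer: 117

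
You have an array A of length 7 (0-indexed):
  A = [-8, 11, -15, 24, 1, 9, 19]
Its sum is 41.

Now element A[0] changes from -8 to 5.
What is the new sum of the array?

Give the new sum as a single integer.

Old value at index 0: -8
New value at index 0: 5
Delta = 5 - -8 = 13
New sum = old_sum + delta = 41 + (13) = 54

Answer: 54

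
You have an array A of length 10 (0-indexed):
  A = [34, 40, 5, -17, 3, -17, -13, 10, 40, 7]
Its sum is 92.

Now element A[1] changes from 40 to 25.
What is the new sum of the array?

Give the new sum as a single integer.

Answer: 77

Derivation:
Old value at index 1: 40
New value at index 1: 25
Delta = 25 - 40 = -15
New sum = old_sum + delta = 92 + (-15) = 77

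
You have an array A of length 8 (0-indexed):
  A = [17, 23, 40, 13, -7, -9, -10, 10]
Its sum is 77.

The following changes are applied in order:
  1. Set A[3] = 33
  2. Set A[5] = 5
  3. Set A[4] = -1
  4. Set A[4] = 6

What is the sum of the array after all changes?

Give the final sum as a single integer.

Initial sum: 77
Change 1: A[3] 13 -> 33, delta = 20, sum = 97
Change 2: A[5] -9 -> 5, delta = 14, sum = 111
Change 3: A[4] -7 -> -1, delta = 6, sum = 117
Change 4: A[4] -1 -> 6, delta = 7, sum = 124

Answer: 124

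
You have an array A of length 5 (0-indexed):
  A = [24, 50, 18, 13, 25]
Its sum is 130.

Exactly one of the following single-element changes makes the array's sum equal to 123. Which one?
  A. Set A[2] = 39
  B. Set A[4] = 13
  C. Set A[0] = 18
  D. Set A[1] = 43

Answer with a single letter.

Option A: A[2] 18->39, delta=21, new_sum=130+(21)=151
Option B: A[4] 25->13, delta=-12, new_sum=130+(-12)=118
Option C: A[0] 24->18, delta=-6, new_sum=130+(-6)=124
Option D: A[1] 50->43, delta=-7, new_sum=130+(-7)=123 <-- matches target

Answer: D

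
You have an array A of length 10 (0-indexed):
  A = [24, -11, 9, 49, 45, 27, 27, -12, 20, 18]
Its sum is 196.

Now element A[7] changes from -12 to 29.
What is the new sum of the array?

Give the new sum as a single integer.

Old value at index 7: -12
New value at index 7: 29
Delta = 29 - -12 = 41
New sum = old_sum + delta = 196 + (41) = 237

Answer: 237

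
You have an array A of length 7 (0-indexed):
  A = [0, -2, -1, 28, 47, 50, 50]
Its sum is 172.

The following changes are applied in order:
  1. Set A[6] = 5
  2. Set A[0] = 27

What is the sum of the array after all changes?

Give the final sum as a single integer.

Initial sum: 172
Change 1: A[6] 50 -> 5, delta = -45, sum = 127
Change 2: A[0] 0 -> 27, delta = 27, sum = 154

Answer: 154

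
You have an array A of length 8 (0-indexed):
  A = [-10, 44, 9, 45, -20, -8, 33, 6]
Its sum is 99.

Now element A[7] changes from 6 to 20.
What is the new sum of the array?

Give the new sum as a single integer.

Old value at index 7: 6
New value at index 7: 20
Delta = 20 - 6 = 14
New sum = old_sum + delta = 99 + (14) = 113

Answer: 113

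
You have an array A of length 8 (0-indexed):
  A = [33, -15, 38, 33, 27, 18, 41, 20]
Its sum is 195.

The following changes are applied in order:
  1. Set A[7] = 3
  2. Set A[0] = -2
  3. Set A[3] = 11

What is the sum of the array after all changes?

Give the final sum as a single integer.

Answer: 121

Derivation:
Initial sum: 195
Change 1: A[7] 20 -> 3, delta = -17, sum = 178
Change 2: A[0] 33 -> -2, delta = -35, sum = 143
Change 3: A[3] 33 -> 11, delta = -22, sum = 121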